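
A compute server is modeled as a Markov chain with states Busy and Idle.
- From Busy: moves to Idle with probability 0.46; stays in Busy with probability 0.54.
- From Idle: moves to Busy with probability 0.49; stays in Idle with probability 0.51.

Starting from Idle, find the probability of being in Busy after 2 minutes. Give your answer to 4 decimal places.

Sum over the intermediate state after 1 minute:
P = P(Idle→Busy)·P(Busy→Busy) + P(Idle→Idle)·P(Idle→Busy)
  = 0.49×0.54 + 0.51×0.49
  = 0.2646 + 0.2499 = 0.5145

0.5145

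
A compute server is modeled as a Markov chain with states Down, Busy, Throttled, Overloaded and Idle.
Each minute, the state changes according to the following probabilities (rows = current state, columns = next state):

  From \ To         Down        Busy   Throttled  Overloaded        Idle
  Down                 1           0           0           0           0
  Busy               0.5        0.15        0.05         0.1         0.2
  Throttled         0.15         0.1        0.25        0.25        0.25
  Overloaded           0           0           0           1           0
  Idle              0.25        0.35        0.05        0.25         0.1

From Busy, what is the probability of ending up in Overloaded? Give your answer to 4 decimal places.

Let h(s) be the probability of absorption at Overloaded starting from transient state s. Then h(Overloaded) = 1 and h(Down) = 0. By first-step analysis:
h(Busy) = 0.5·0 + 0.15·h(Busy) + 0.05·h(Throttled) + 0.1·1 + 0.2·h(Idle)
h(Throttled) = 0.15·0 + 0.1·h(Busy) + 0.25·h(Throttled) + 0.25·1 + 0.25·h(Idle)
h(Idle) = 0.25·0 + 0.35·h(Busy) + 0.05·h(Throttled) + 0.25·1 + 0.1·h(Idle)
Solving: h(Busy) = 0.2409, h(Throttled) = 0.4985, h(Idle) = 0.3992.
Starting from Busy, the probability is 0.2409.

0.2409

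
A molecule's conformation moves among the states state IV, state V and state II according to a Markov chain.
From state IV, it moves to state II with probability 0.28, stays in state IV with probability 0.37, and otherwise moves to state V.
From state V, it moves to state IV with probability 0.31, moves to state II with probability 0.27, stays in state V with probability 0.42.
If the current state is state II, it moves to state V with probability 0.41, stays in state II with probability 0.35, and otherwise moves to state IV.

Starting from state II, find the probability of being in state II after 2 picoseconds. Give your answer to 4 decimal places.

Sum over the intermediate state after 1 picosecond:
P = P(state II→state IV)·P(state IV→state II) + P(state II→state V)·P(state V→state II) + P(state II→state II)·P(state II→state II)
  = 0.24×0.28 + 0.41×0.27 + 0.35×0.35
  = 0.0672 + 0.1107 + 0.1225 = 0.3004

0.3004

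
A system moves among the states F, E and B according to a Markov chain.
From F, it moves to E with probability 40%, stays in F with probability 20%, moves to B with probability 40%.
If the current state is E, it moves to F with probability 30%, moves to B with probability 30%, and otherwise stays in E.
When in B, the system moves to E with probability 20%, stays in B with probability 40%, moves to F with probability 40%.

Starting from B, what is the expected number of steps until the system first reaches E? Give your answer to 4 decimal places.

3.7500

Let t(s) be the expected number of steps to first reach E from state s, with t(E) = 0. Conditioning on the first step:
t(F) = 1 + 0.2·t(F) + 0.4·t(B)
t(B) = 1 + 0.4·t(F) + 0.4·t(B)
Solving: t(F) = 3.1250, t(B) = 3.7500.
Expected steps from B to E: 3.7500.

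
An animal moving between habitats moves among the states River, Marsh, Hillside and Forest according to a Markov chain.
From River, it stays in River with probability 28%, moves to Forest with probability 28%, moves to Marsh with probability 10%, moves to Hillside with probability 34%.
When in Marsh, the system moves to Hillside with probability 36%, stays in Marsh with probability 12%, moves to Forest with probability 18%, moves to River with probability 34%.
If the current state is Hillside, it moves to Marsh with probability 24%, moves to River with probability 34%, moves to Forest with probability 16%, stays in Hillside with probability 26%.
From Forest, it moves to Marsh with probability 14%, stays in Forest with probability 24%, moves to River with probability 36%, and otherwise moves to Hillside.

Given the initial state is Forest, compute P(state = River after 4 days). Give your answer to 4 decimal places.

Propagate the distribution vector 4 days from Forest.
After 0 days: (0.0000, 0.0000, 0.0000, 1.0000)
After 1 day: (0.3600, 0.1400, 0.2600, 0.2400)
After 2 days: (0.3232, 0.1488, 0.3028, 0.2252)
After 3 days: (0.3251, 0.1544, 0.3007, 0.2198)
After 4 days: (0.3249, 0.1540, 0.3014, 0.2197)
P(in River after 4 days) = 0.3249

0.3249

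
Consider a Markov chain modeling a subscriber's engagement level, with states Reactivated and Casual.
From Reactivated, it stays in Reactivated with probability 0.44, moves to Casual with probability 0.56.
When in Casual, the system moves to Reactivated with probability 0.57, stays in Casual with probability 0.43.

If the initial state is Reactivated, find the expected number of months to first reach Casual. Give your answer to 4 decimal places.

1.7857

Let t(s) be the expected number of months to first reach Casual from state s, with t(Casual) = 0. Conditioning on the first month:
t(Reactivated) = 1 + 0.44·t(Reactivated)
Solving: t(Reactivated) = 1.7857.
Expected months from Reactivated to Casual: 1.7857.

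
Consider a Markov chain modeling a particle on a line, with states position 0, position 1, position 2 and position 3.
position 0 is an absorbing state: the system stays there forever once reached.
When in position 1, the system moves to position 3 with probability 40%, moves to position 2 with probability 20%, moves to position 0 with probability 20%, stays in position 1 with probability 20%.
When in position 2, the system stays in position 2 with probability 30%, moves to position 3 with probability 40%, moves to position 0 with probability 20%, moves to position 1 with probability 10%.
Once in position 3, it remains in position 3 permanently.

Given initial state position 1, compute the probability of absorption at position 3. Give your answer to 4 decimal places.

0.6667

Let h(s) be the probability of absorption at position 3 starting from transient state s. Then h(position 3) = 1 and h(position 0) = 0. By first-step analysis:
h(position 1) = 0.2·0 + 0.2·h(position 1) + 0.2·h(position 2) + 0.4·1
h(position 2) = 0.2·0 + 0.1·h(position 1) + 0.3·h(position 2) + 0.4·1
Solving: h(position 1) = 0.6667, h(position 2) = 0.6667.
Starting from position 1, the probability is 0.6667.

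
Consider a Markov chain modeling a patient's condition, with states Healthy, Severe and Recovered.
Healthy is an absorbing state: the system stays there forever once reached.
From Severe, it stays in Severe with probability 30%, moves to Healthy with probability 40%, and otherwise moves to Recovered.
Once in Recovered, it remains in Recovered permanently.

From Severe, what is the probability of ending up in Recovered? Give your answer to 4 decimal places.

0.4286

Let h(s) be the probability of absorption at Recovered starting from transient state s. Then h(Recovered) = 1 and h(Healthy) = 0. By first-step analysis:
h(Severe) = 0.4·0 + 0.3·h(Severe) + 0.3·1
Solving: h(Severe) = 0.4286.
Starting from Severe, the probability is 0.4286.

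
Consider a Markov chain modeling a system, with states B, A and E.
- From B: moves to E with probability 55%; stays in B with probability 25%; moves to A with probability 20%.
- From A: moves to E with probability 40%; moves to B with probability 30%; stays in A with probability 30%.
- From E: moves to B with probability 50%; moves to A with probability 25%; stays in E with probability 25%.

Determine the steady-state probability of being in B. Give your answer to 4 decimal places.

Let the stationary distribution be π with π = πP and π_1 + π_2 + π_3 = 1.
π_1 = 0.25·π_1 + 0.3·π_2 + 0.5·π_3
π_2 = 0.2·π_1 + 0.3·π_2 + 0.25·π_3
Solving with the normalization constraint gives π = (0.3609, 0.2442, 0.3949).
So the stationary probability of B is 0.3609.

0.3609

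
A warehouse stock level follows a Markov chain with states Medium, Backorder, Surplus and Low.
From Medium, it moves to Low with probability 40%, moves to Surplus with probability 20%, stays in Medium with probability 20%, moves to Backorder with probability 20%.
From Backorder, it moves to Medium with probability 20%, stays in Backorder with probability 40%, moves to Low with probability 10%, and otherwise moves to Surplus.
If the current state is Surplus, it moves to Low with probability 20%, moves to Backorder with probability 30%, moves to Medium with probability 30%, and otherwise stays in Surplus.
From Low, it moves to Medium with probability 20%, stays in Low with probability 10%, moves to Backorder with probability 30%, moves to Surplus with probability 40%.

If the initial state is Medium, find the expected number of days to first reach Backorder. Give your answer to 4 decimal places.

3.9645

Let t(s) be the expected number of days to first reach Backorder from state s, with t(Backorder) = 0. Conditioning on the first day:
t(Medium) = 1 + 0.2·t(Medium) + 0.2·t(Surplus) + 0.4·t(Low)
t(Surplus) = 1 + 0.3·t(Medium) + 0.2·t(Surplus) + 0.2·t(Low)
t(Low) = 1 + 0.2·t(Medium) + 0.4·t(Surplus) + 0.1·t(Low)
Solving: t(Medium) = 3.9645, t(Surplus) = 3.6391, t(Low) = 3.6095.
Expected days from Medium to Backorder: 3.9645.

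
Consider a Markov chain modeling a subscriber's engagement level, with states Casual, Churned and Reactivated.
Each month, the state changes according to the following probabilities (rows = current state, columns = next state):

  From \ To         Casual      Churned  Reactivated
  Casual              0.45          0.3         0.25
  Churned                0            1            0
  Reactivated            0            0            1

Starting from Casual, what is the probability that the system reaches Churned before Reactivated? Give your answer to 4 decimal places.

Let h(s) be the probability of absorption at Churned starting from transient state s. Then h(Churned) = 1 and h(Reactivated) = 0. By first-step analysis:
h(Casual) = 0.45·h(Casual) + 0.3·1 + 0.25·0
Solving: h(Casual) = 0.5455.
Starting from Casual, the probability is 0.5455.

0.5455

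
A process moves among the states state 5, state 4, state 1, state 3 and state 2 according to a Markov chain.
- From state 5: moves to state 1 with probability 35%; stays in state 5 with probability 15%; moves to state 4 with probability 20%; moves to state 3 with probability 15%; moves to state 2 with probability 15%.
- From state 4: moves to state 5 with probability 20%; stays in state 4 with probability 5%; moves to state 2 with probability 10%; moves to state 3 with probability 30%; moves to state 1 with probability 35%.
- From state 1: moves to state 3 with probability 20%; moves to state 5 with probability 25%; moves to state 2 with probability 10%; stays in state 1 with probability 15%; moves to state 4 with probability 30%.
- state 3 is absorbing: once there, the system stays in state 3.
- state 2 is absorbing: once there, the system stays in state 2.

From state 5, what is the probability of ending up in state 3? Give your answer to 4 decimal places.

0.6079

Let h(s) be the probability of absorption at state 3 starting from transient state s. Then h(state 3) = 1 and h(state 2) = 0. By first-step analysis:
h(state 5) = 0.15·h(state 5) + 0.2·h(state 4) + 0.35·h(state 1) + 0.15·1 + 0.15·0
h(state 4) = 0.2·h(state 5) + 0.05·h(state 4) + 0.35·h(state 1) + 0.3·1 + 0.1·0
h(state 1) = 0.25·h(state 5) + 0.3·h(state 4) + 0.15·h(state 1) + 0.2·1 + 0.1·0
Solving: h(state 5) = 0.6079, h(state 4) = 0.6854, h(state 1) = 0.6560.
Starting from state 5, the probability is 0.6079.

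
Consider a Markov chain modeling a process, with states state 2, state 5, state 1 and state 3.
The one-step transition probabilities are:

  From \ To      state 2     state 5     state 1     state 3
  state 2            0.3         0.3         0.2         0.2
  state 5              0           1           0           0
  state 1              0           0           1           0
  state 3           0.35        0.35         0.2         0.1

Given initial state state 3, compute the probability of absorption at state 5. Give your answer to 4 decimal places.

0.6250

Let h(s) be the probability of absorption at state 5 starting from transient state s. Then h(state 5) = 1 and h(state 1) = 0. By first-step analysis:
h(state 2) = 0.3·h(state 2) + 0.3·1 + 0.2·0 + 0.2·h(state 3)
h(state 3) = 0.35·h(state 2) + 0.35·1 + 0.2·0 + 0.1·h(state 3)
Solving: h(state 2) = 0.6071, h(state 3) = 0.6250.
Starting from state 3, the probability is 0.6250.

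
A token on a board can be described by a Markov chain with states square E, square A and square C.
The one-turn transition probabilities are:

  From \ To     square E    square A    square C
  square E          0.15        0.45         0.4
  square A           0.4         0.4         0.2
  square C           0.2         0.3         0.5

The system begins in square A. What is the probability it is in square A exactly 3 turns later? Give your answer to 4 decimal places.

Propagate the distribution vector 3 turns from square A.
After 0 turns: (0.0000, 1.0000, 0.0000)
After 1 turn: (0.4000, 0.4000, 0.2000)
After 2 turns: (0.2600, 0.4000, 0.3400)
After 3 turns: (0.2670, 0.3790, 0.3540)
P(in square A after 3 turns) = 0.3790

0.3790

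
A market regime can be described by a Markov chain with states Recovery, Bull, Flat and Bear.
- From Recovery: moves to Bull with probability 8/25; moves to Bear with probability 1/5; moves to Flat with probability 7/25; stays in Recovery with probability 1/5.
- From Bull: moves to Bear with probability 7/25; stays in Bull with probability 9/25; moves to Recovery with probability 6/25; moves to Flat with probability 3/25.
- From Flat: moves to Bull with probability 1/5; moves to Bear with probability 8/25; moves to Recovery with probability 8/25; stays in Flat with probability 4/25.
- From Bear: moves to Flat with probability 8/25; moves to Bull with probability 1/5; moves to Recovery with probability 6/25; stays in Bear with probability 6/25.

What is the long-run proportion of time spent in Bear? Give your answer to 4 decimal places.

0.2586

Let the stationary distribution be π with π = πP and π_1 + π_2 + π_3 + π_4 = 1.
π_1 = 0.2·π_1 + 0.24·π_2 + 0.32·π_3 + 0.24·π_4
π_2 = 0.32·π_1 + 0.36·π_2 + 0.2·π_3 + 0.2·π_4
π_3 = 0.28·π_1 + 0.12·π_2 + 0.16·π_3 + 0.32·π_4
Solving with the normalization constraint gives π = (0.2477, 0.2735, 0.2202, 0.2586).
So the stationary probability of Bear is 0.2586.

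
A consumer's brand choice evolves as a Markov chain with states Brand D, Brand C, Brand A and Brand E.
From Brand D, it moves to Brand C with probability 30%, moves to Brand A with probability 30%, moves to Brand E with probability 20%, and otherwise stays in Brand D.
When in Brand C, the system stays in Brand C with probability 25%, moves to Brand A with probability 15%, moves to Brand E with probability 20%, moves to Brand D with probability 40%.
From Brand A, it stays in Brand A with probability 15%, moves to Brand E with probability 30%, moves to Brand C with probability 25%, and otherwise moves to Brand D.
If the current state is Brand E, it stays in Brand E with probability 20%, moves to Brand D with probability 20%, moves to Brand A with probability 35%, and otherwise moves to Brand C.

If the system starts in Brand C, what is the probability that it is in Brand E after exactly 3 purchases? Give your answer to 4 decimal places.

0.2250

Propagate the distribution vector 3 purchases from Brand C.
After 0 purchases: (0.0000, 1.0000, 0.0000, 0.0000)
After 1 purchase: (0.4000, 0.2500, 0.1500, 0.2000)
After 2 purchases: (0.2650, 0.2700, 0.2500, 0.2150)
After 3 purchases: (0.2790, 0.2633, 0.2328, 0.2250)
P(in Brand E after 3 purchases) = 0.2250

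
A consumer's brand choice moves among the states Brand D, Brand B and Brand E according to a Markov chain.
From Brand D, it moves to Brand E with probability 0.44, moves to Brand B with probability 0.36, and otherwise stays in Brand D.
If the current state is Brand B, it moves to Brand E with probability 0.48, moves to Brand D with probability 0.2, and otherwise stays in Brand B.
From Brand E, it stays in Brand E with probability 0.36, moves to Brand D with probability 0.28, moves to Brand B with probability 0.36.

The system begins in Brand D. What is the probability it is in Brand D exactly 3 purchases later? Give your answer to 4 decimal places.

0.2335

Propagate the distribution vector 3 purchases from Brand D.
After 0 purchases: (1.0000, 0.0000, 0.0000)
After 1 purchase: (0.2000, 0.3600, 0.4400)
After 2 purchases: (0.2352, 0.3456, 0.4192)
After 3 purchases: (0.2335, 0.3462, 0.4203)
P(in Brand D after 3 purchases) = 0.2335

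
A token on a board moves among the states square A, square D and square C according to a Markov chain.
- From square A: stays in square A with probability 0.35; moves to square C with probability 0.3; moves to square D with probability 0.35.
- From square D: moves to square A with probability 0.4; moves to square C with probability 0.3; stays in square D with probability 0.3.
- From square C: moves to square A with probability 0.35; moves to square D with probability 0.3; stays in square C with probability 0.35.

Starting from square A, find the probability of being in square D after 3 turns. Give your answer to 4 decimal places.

0.3184

Propagate the distribution vector 3 turns from square A.
After 0 turns: (1.0000, 0.0000, 0.0000)
After 1 turn: (0.3500, 0.3500, 0.3000)
After 2 turns: (0.3675, 0.3175, 0.3150)
After 3 turns: (0.3659, 0.3184, 0.3158)
P(in square D after 3 turns) = 0.3184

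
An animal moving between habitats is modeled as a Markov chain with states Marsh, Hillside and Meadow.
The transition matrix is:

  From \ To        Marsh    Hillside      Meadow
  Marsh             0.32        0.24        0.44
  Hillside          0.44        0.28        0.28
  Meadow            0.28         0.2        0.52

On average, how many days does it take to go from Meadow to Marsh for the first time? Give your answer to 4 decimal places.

3.1768

Let t(s) be the expected number of days to first reach Marsh from state s, with t(Marsh) = 0. Conditioning on the first day:
t(Hillside) = 1 + 0.28·t(Hillside) + 0.28·t(Meadow)
t(Meadow) = 1 + 0.2·t(Hillside) + 0.52·t(Meadow)
Solving: t(Hillside) = 2.6243, t(Meadow) = 3.1768.
Expected days from Meadow to Marsh: 3.1768.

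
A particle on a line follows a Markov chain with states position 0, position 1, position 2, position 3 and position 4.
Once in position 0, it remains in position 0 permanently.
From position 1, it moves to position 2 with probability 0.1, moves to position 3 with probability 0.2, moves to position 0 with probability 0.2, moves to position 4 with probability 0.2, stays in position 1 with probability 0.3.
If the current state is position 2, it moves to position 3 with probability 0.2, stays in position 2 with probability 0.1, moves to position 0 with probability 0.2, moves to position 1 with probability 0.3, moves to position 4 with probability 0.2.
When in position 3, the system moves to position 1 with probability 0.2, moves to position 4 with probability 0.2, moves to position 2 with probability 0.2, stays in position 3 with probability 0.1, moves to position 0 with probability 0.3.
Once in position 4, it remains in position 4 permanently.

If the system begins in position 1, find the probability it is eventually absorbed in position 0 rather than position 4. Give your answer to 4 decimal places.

0.5217

Let h(s) be the probability of absorption at position 0 starting from transient state s. Then h(position 0) = 1 and h(position 4) = 0. By first-step analysis:
h(position 1) = 0.2·1 + 0.3·h(position 1) + 0.1·h(position 2) + 0.2·h(position 3) + 0.2·0
h(position 2) = 0.2·1 + 0.3·h(position 1) + 0.1·h(position 2) + 0.2·h(position 3) + 0.2·0
h(position 3) = 0.3·1 + 0.2·h(position 1) + 0.2·h(position 2) + 0.1·h(position 3) + 0.2·0
Solving: h(position 1) = 0.5217, h(position 2) = 0.5217, h(position 3) = 0.5652.
Starting from position 1, the probability is 0.5217.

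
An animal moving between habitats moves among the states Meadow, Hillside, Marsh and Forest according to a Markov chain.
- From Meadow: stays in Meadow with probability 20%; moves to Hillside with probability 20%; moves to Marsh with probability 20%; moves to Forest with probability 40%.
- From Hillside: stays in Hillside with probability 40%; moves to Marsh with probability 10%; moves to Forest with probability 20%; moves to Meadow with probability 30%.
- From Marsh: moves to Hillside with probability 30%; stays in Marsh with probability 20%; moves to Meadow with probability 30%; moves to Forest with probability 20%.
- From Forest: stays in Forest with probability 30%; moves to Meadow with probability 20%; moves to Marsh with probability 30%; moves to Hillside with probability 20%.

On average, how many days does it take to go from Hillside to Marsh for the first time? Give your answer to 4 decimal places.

5.5495

Let t(s) be the expected number of days to first reach Marsh from state s, with t(Marsh) = 0. Conditioning on the first day:
t(Meadow) = 1 + 0.2·t(Meadow) + 0.2·t(Hillside) + 0.4·t(Forest)
t(Hillside) = 1 + 0.3·t(Meadow) + 0.4·t(Hillside) + 0.2·t(Forest)
t(Forest) = 1 + 0.2·t(Meadow) + 0.2·t(Hillside) + 0.3·t(Forest)
Solving: t(Meadow) = 4.8352, t(Hillside) = 5.5495, t(Forest) = 4.3956.
Expected days from Hillside to Marsh: 5.5495.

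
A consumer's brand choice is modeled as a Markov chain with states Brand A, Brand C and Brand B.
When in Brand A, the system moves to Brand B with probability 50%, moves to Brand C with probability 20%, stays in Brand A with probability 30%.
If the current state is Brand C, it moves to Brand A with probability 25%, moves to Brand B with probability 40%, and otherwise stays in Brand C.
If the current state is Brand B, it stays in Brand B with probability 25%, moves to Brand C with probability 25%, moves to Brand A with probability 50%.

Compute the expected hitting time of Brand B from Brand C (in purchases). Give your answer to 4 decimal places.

2.3457

Let t(s) be the expected number of purchases to first reach Brand B from state s, with t(Brand B) = 0. Conditioning on the first purchase:
t(Brand A) = 1 + 0.3·t(Brand A) + 0.2·t(Brand C)
t(Brand C) = 1 + 0.25·t(Brand A) + 0.35·t(Brand C)
Solving: t(Brand A) = 2.0988, t(Brand C) = 2.3457.
Expected purchases from Brand C to Brand B: 2.3457.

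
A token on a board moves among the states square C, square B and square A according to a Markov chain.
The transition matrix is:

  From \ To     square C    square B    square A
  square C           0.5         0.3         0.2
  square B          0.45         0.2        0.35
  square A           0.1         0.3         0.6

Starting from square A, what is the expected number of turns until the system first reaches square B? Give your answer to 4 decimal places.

3.3333

Let t(s) be the expected number of turns to first reach square B from state s, with t(square B) = 0. Conditioning on the first turn:
t(square C) = 1 + 0.5·t(square C) + 0.2·t(square A)
t(square A) = 1 + 0.1·t(square C) + 0.6·t(square A)
Solving: t(square C) = 3.3333, t(square A) = 3.3333.
Expected turns from square A to square B: 3.3333.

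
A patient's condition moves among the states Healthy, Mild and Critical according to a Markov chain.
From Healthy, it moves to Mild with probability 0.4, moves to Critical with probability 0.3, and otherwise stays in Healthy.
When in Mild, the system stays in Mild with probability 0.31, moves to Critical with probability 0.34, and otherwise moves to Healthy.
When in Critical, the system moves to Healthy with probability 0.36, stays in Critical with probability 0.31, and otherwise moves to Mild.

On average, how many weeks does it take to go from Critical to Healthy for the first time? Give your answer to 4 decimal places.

Let t(s) be the expected number of weeks to first reach Healthy from state s, with t(Healthy) = 0. Conditioning on the first week:
t(Mild) = 1 + 0.31·t(Mild) + 0.34·t(Critical)
t(Critical) = 1 + 0.33·t(Mild) + 0.31·t(Critical)
Solving: t(Mild) = 2.8304, t(Critical) = 2.8030.
Expected weeks from Critical to Healthy: 2.8030.

2.8030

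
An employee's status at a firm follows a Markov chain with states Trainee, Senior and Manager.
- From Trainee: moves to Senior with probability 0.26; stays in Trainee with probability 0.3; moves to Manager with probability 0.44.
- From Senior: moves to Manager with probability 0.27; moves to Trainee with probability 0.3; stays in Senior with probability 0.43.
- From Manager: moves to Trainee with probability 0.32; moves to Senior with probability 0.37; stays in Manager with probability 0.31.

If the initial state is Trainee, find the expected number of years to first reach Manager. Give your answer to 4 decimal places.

2.5857

Let t(s) be the expected number of years to first reach Manager from state s, with t(Manager) = 0. Conditioning on the first year:
t(Trainee) = 1 + 0.3·t(Trainee) + 0.26·t(Senior)
t(Senior) = 1 + 0.3·t(Trainee) + 0.43·t(Senior)
Solving: t(Trainee) = 2.5857, t(Senior) = 3.1153.
Expected years from Trainee to Manager: 2.5857.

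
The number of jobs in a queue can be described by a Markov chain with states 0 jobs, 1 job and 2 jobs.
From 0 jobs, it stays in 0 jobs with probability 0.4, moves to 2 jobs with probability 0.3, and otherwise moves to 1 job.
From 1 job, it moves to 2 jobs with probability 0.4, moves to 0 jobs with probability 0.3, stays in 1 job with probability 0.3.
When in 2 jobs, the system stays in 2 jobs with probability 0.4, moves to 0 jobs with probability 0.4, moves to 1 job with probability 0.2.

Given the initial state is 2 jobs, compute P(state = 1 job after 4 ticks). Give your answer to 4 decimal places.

Propagate the distribution vector 4 ticks from 2 jobs.
After 0 ticks: (0.0000, 0.0000, 1.0000)
After 1 tick: (0.4000, 0.2000, 0.4000)
After 2 ticks: (0.3800, 0.2600, 0.3600)
After 3 ticks: (0.3740, 0.2640, 0.3620)
After 4 ticks: (0.3736, 0.2638, 0.3626)
P(in 1 job after 4 ticks) = 0.2638

0.2638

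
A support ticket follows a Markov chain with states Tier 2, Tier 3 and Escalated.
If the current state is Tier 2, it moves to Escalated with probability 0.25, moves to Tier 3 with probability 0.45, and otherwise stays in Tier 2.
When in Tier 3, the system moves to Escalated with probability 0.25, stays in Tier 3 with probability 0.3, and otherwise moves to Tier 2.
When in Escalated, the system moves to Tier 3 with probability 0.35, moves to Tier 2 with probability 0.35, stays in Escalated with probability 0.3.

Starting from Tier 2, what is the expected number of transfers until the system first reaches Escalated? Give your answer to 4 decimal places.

Let t(s) be the expected number of transfers to first reach Escalated from state s, with t(Escalated) = 0. Conditioning on the first transfer:
t(Tier 2) = 1 + 0.3·t(Tier 2) + 0.45·t(Tier 3)
t(Tier 3) = 1 + 0.45·t(Tier 2) + 0.3·t(Tier 3)
Solving: t(Tier 2) = 4.0000, t(Tier 3) = 4.0000.
Expected transfers from Tier 2 to Escalated: 4.0000.

4.0000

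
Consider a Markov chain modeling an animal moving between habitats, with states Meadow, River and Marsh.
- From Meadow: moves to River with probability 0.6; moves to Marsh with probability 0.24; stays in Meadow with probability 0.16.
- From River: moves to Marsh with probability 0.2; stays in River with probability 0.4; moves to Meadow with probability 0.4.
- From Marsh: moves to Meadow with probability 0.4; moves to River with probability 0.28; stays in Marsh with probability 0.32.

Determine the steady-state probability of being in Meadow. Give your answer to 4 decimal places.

Let the stationary distribution be π with π = πP and π_1 + π_2 + π_3 = 1.
π_1 = 0.16·π_1 + 0.4·π_2 + 0.4·π_3
π_2 = 0.6·π_1 + 0.4·π_2 + 0.28·π_3
Solving with the normalization constraint gives π = (0.3226, 0.4355, 0.2419).
So the stationary probability of Meadow is 0.3226.

0.3226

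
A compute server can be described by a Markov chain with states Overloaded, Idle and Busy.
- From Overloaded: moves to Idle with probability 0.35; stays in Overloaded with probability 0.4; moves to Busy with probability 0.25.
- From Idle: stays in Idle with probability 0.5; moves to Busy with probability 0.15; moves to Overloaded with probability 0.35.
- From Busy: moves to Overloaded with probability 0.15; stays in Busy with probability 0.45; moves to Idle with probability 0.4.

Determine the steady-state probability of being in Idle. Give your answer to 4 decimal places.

Let the stationary distribution be π with π = πP and π_1 + π_2 + π_3 = 1.
π_1 = 0.4·π_1 + 0.35·π_2 + 0.15·π_3
π_2 = 0.35·π_1 + 0.5·π_2 + 0.4·π_3
Solving with the normalization constraint gives π = (0.3139, 0.4270, 0.2591).
So the stationary probability of Idle is 0.4270.

0.4270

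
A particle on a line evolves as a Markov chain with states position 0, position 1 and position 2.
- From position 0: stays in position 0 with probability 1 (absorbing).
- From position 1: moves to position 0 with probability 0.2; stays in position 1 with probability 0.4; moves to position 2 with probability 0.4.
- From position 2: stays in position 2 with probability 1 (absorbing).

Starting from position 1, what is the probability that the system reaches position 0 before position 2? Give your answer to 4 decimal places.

0.3333

Let h(s) be the probability of absorption at position 0 starting from transient state s. Then h(position 0) = 1 and h(position 2) = 0. By first-step analysis:
h(position 1) = 0.2·1 + 0.4·h(position 1) + 0.4·0
Solving: h(position 1) = 0.3333.
Starting from position 1, the probability is 0.3333.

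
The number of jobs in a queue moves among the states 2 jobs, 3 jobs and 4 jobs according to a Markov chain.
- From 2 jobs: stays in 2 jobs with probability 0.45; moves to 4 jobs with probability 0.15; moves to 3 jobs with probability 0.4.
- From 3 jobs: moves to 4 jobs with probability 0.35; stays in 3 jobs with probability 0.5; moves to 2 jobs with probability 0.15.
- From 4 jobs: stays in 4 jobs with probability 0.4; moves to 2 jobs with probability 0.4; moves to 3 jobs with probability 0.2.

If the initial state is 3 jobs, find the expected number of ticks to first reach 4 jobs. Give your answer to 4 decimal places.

Let t(s) be the expected number of ticks to first reach 4 jobs from state s, with t(4 jobs) = 0. Conditioning on the first tick:
t(2 jobs) = 1 + 0.45·t(2 jobs) + 0.4·t(3 jobs)
t(3 jobs) = 1 + 0.15·t(2 jobs) + 0.5·t(3 jobs)
Solving: t(2 jobs) = 4.1860, t(3 jobs) = 3.2558.
Expected ticks from 3 jobs to 4 jobs: 3.2558.

3.2558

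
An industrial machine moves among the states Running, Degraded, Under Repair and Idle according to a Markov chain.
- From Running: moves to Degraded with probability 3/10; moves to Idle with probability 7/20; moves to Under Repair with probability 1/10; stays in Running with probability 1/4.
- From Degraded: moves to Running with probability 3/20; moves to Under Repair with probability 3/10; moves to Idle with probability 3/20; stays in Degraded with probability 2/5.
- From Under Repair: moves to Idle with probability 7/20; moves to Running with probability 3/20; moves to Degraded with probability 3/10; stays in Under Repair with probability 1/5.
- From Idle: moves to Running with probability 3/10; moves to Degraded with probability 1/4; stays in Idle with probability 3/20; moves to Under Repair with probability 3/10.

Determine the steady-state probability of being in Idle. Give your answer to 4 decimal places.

Let the stationary distribution be π with π = πP and π_1 + π_2 + π_3 + π_4 = 1.
π_1 = 0.25·π_1 + 0.15·π_2 + 0.15·π_3 + 0.3·π_4
π_2 = 0.3·π_1 + 0.4·π_2 + 0.3·π_3 + 0.25·π_4
π_3 = 0.1·π_1 + 0.3·π_2 + 0.2·π_3 + 0.3·π_4
Solving with the normalization constraint gives π = (0.2064, 0.3201, 0.2352, 0.2383).
So the stationary probability of Idle is 0.2383.

0.2383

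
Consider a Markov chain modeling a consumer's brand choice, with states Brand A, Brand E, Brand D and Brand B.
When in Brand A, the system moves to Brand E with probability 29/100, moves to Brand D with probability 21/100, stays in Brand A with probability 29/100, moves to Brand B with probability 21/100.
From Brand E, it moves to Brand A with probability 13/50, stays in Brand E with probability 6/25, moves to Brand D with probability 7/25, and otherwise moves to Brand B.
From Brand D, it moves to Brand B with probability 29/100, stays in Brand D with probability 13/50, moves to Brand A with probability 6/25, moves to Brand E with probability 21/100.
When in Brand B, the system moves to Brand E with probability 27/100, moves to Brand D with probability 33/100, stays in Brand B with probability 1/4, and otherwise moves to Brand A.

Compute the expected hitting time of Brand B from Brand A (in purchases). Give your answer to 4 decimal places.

4.3144

Let t(s) be the expected number of purchases to first reach Brand B from state s, with t(Brand B) = 0. Conditioning on the first purchase:
t(Brand A) = 1 + 0.29·t(Brand A) + 0.29·t(Brand E) + 0.21·t(Brand D)
t(Brand E) = 1 + 0.26·t(Brand A) + 0.24·t(Brand E) + 0.28·t(Brand D)
t(Brand D) = 1 + 0.24·t(Brand A) + 0.21·t(Brand E) + 0.26·t(Brand D)
Solving: t(Brand A) = 4.3144, t(Brand E) = 4.2494, t(Brand D) = 3.9565.
Expected purchases from Brand A to Brand B: 4.3144.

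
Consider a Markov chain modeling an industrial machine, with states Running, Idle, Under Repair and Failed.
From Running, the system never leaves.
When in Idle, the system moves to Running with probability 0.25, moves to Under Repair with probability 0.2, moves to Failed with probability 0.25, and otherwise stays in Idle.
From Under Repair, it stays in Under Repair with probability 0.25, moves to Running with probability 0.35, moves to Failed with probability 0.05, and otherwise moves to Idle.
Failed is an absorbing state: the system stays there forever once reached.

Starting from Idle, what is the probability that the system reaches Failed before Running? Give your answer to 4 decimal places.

0.4341

Let h(s) be the probability of absorption at Failed starting from transient state s. Then h(Failed) = 1 and h(Running) = 0. By first-step analysis:
h(Idle) = 0.25·0 + 0.3·h(Idle) + 0.2·h(Under Repair) + 0.25·1
h(Under Repair) = 0.35·0 + 0.35·h(Idle) + 0.25·h(Under Repair) + 0.05·1
Solving: h(Idle) = 0.4341, h(Under Repair) = 0.2692.
Starting from Idle, the probability is 0.4341.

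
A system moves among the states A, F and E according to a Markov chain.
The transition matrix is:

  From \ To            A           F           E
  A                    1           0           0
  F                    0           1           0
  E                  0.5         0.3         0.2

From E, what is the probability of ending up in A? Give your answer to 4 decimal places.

Let h(s) be the probability of absorption at A starting from transient state s. Then h(A) = 1 and h(F) = 0. By first-step analysis:
h(E) = 0.5·1 + 0.3·0 + 0.2·h(E)
Solving: h(E) = 0.6250.
Starting from E, the probability is 0.6250.

0.6250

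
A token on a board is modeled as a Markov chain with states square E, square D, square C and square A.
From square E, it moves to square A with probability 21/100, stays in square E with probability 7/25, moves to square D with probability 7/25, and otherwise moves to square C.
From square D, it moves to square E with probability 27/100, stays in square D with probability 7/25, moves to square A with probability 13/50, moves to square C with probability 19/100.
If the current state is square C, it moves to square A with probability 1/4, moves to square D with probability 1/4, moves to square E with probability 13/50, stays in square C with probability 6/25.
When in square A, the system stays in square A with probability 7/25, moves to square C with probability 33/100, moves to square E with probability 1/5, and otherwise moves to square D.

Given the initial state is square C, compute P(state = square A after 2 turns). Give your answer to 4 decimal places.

0.2496

Propagate the distribution vector 2 turns from square C.
After 0 turns: (0.0000, 0.0000, 1.0000, 0.0000)
After 1 turn: (0.2600, 0.2500, 0.2400, 0.2500)
After 2 turns: (0.2527, 0.2503, 0.2474, 0.2496)
P(in square A after 2 turns) = 0.2496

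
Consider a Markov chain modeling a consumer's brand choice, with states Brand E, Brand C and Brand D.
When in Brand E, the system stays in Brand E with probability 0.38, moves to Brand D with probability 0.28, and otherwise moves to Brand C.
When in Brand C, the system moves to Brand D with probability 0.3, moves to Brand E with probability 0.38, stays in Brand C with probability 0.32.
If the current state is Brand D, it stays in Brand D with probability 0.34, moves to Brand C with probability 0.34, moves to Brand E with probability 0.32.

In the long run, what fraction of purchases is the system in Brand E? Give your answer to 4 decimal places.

0.3617

Let the stationary distribution be π with π = πP and π_1 + π_2 + π_3 = 1.
π_1 = 0.38·π_1 + 0.38·π_2 + 0.32·π_3
π_2 = 0.34·π_1 + 0.32·π_2 + 0.34·π_3
Solving with the normalization constraint gives π = (0.3617, 0.3333, 0.3050).
So the stationary probability of Brand E is 0.3617.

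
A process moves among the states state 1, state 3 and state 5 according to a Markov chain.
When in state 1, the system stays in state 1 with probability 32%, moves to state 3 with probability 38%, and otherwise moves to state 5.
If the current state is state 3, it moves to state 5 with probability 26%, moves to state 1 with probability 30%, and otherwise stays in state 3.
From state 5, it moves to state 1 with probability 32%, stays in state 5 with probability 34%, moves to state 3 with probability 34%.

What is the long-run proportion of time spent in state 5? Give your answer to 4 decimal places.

0.2962

Let the stationary distribution be π with π = πP and π_1 + π_2 + π_3 = 1.
π_1 = 0.32·π_1 + 0.3·π_2 + 0.32·π_3
π_2 = 0.38·π_1 + 0.44·π_2 + 0.34·π_3
Solving with the normalization constraint gives π = (0.3122, 0.3917, 0.2962).
So the stationary probability of state 5 is 0.2962.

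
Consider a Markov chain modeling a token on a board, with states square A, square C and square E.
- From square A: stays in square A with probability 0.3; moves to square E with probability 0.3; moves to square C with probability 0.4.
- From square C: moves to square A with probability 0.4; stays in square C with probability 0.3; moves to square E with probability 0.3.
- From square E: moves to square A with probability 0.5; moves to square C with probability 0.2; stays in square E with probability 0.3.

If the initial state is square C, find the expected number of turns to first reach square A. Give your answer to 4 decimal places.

Let t(s) be the expected number of turns to first reach square A from state s, with t(square A) = 0. Conditioning on the first turn:
t(square C) = 1 + 0.3·t(square C) + 0.3·t(square E)
t(square E) = 1 + 0.2·t(square C) + 0.3·t(square E)
Solving: t(square C) = 2.3256, t(square E) = 2.0930.
Expected turns from square C to square A: 2.3256.

2.3256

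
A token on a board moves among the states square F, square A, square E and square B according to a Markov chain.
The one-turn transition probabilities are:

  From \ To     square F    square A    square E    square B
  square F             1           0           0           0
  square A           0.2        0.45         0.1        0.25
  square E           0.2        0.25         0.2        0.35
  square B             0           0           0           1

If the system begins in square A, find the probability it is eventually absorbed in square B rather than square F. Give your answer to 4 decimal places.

Let h(s) be the probability of absorption at square B starting from transient state s. Then h(square B) = 1 and h(square F) = 0. By first-step analysis:
h(square A) = 0.2·0 + 0.45·h(square A) + 0.1·h(square E) + 0.25·1
h(square E) = 0.2·0 + 0.25·h(square A) + 0.2·h(square E) + 0.35·1
Solving: h(square A) = 0.5663, h(square E) = 0.6145.
Starting from square A, the probability is 0.5663.

0.5663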